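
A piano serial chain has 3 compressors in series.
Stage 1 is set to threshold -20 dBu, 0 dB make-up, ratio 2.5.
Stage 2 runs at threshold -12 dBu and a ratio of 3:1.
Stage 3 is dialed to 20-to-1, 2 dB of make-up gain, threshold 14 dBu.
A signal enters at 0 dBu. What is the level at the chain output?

-10 dBu

Stage 1: overshoot 20 dB → 20/2.5 = 8 dB → -12 dBu.
Stage 2: below threshold (-12 ≤ -12); passes unchanged; output -12 dBu.
Stage 3: -12 dBu is at or below the 14 dBu threshold — no compression; make-up brings it to -10 dBu.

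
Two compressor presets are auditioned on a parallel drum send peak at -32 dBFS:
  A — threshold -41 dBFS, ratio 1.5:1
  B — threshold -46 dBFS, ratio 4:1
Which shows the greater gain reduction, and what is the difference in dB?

B, by 7.5 dB

A: GR = 9 − 9/1.5 = 3 dB.
B: GR = 14 − 14/4 = 10.5 dB.
Difference: 7.5 dB in favour of B.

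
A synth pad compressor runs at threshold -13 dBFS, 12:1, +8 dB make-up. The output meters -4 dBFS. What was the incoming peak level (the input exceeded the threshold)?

-1 dBFS

Stripping the +8 dB make-up gives -12 dBFS at the gain stage.
That's 1 dB above the -13 dBFS threshold.
Before 12:1 compression the overshoot was 1 × 12 = 12 dB, so input = -13 + 12 = -1 dBFS.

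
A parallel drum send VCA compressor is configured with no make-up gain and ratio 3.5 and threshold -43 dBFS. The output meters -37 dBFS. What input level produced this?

-22 dBFS

That's 6 dB above the -43 dBFS threshold.
Input overshoot = R × output overshoot = 21 dB → input = -43 + 21 = -22 dBFS.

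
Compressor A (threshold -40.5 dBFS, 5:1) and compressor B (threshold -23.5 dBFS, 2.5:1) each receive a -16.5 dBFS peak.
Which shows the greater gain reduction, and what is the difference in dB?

A: GR = 24 − 24/5 = 19.2 dB.
B: GR = 7 − 7/2.5 = 4.2 dB.
Difference: 15 dB in favour of A.

A, by 15 dB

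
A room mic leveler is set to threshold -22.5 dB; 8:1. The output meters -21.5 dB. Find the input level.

Post-compression overshoot = -21.5 − (-22.5) = 1 dB.
Input overshoot = R × output overshoot = 8 dB → input = -22.5 + 8 = -14.5 dB.

-14.5 dB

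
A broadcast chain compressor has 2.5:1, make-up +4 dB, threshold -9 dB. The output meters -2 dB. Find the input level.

Stripping the +4 dB make-up gives -6 dB at the gain stage.
The compressed level sits -6 − (-9) = 3 dB over threshold.
Undo the ratio: input overshoot = 3 × 2.5 = 7.5 dB, giving input = -1.5 dB.

-1.5 dB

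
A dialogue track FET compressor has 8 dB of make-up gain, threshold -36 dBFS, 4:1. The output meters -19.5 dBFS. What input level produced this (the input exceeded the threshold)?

Before make-up, the level was -19.5 − 8 = -27.5 dBFS.
The compressed level sits -27.5 − (-36) = 8.5 dB over threshold.
Before 4:1 compression the overshoot was 8.5 × 4 = 34 dB, so input = -36 + 34 = -2 dBFS.

-2 dBFS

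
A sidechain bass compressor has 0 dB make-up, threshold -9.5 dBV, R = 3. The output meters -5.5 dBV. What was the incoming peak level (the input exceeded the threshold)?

Post-compression overshoot = -5.5 − (-9.5) = 4 dB.
Before 3:1 compression the overshoot was 4 × 3 = 12 dB, so input = -9.5 + 12 = 2.5 dBV.

2.5 dBV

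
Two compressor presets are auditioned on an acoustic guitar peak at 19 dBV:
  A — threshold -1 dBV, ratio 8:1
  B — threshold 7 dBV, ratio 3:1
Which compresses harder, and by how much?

A: GR = 20 − 20/8 = 17.5 dB.
B: GR = 12 − 12/3 = 8 dB.
A applies 9.5 dB more gain reduction.

A, by 9.5 dB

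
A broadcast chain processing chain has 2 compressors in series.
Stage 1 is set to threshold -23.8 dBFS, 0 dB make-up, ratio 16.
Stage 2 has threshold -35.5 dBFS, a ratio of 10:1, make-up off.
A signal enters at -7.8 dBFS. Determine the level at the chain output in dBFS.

Stage 1: 16 dB above -23.8 dBFS, reduced 16:1 to 1 dB above → -22.8 dBFS.
Stage 2: -22.8 dBFS is 12.7 dB over -35.5 dBFS; at 10:1 that becomes 1.27 dB over, giving -34.23 dBFS.

-34.23 dBFS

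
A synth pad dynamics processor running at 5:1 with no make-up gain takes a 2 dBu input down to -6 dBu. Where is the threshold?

Let T be the threshold. Output overshoot = (input overshoot)/R, so -6 − T = (2 − T)/5.
5·(-6 − T) = 2 − T → 4·T = -30 − 2 = -32.
T = -32/4 = -8 dBu.

-8 dBu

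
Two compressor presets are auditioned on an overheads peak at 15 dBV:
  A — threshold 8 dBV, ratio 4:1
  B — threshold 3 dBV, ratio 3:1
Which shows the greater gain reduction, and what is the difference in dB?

B, by 2.75 dB

A: overshoot 7 dB → output overshoot 1.75 dB → GR 5.25 dB.
B: overshoot 12 dB → output overshoot 4 dB → GR 8 dB.
B applies 2.75 dB more gain reduction.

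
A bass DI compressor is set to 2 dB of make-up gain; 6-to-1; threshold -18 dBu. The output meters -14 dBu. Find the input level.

-6 dBu

Remove make-up: -14 − 2 = -16 dBu.
The compressed level sits -16 − (-18) = 2 dB over threshold.
Before 6:1 compression the overshoot was 2 × 6 = 12 dB, so input = -18 + 12 = -6 dBu.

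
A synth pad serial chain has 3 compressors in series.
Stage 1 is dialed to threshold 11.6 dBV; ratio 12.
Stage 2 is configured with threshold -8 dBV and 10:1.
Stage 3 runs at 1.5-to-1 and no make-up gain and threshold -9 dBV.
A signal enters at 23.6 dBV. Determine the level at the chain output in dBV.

-6.96 dBV

Stage 1: overshoot 12 dB → 12/12 = 1 dB → 12.6 dBV.
Stage 2: overshoot 20.6 dB → 20.6/10 = 2.06 dB → -5.94 dBV.
Stage 3: 3.06 dB above -9 dBV, reduced 1.5:1 to 2.04 dB above → -6.96 dBV.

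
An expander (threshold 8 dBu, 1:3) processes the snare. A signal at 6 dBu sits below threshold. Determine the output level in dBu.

The input is 2 dB below the 8 dBu threshold.
A 1:3 expander multiplies undershoot by 3: 2 × 3 = 6 dB below threshold.
Output = 8 − 6 = 2 dBu.

2 dBu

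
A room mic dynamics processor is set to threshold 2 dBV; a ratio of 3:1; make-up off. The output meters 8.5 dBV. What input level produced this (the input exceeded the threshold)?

Post-compression overshoot = 8.5 − 2 = 6.5 dB.
Before 3:1 compression the overshoot was 6.5 × 3 = 19.5 dB, so input = 2 + 19.5 = 21.5 dBV.

21.5 dBV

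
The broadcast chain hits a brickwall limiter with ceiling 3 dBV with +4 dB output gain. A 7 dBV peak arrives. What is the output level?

At ∞:1, everything above 3 dBV is held at the ceiling.
Output gain then adds 4 dB: 3 + 4 = 7 dBV.

7 dBV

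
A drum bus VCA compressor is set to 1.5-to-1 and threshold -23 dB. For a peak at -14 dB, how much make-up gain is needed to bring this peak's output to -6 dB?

11 dB

The peak compresses to -23 + 9/1.5 = -17 dB.
To reach -6 dB requires -6 − (-17) = 11 dB of make-up.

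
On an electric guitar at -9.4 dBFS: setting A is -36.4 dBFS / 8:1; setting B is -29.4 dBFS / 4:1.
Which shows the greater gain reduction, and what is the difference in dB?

A: 27 dB over, compressed to 3.375 dB over, so 23.625 dB of GR.
B: 20 dB over, compressed to 5 dB over, so 15 dB of GR.
A applies 8.625 dB more gain reduction.

A, by 8.625 dB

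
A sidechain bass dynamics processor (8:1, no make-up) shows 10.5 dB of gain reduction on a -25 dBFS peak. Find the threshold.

Let T be the threshold. Output overshoot = (input overshoot)/R, so -35.5 − T = (-25 − T)/8.
8·(-35.5 − T) = -25 − T → 7·T = -284 − (-25) = -259.
T = -259/7 = -37 dBFS.

-37 dBFS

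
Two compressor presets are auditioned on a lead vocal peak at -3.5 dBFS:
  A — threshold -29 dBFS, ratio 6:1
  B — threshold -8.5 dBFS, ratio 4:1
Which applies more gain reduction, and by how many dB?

A: overshoot 25.5 dB → output overshoot 4.25 dB → GR 21.25 dB.
B: overshoot 5 dB → output overshoot 1.25 dB → GR 3.75 dB.
A applies 17.5 dB more gain reduction.

A, by 17.5 dB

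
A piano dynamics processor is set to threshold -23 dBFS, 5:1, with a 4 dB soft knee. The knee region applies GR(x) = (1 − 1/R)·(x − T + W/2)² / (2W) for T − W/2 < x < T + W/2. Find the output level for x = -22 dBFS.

x − T + W/2 = -22 − (-23) + 2 = 3.
GR = (1 − 1/5) × 3² / 8 = 0.8 × 9 / 8 = 0.9 dB.
Output = -22 − 0.9 = -22.9 dBFS.

-22.9 dBFS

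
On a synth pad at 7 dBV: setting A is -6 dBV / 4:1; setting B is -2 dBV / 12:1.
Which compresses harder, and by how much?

A, by 1.5 dB

A: GR = 13 − 13/4 = 9.75 dB.
B: GR = 9 − 9/12 = 8.25 dB.
Difference: 1.5 dB in favour of A.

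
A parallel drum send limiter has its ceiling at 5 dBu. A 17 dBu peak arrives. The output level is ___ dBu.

At ∞:1, everything above 5 dBu is held at the ceiling.

5 dBu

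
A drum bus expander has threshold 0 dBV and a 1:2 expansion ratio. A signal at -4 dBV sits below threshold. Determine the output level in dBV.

-8 dBV

Undershoot = 0 − (-4) = 4 dB.
At 1:2, that expands to 8 dB under threshold.
Output = 0 − 8 = -8 dBV.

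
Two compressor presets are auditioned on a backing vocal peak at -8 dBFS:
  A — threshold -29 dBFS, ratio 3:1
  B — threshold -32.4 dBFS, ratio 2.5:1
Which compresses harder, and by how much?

A: 21 dB over, compressed to 7 dB over, so 14 dB of GR.
B: 24.4 dB over, compressed to 9.76 dB over, so 14.64 dB of GR.
B applies 0.64 dB more gain reduction.

B, by 0.64 dB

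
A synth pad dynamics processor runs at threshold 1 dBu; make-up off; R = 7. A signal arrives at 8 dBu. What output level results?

2 dBu

8 dBu sits 7 dB over threshold.
The 7 dB excess becomes 1 dB after 7:1 reduction.
Output = 1 + 1 = 2 dBu.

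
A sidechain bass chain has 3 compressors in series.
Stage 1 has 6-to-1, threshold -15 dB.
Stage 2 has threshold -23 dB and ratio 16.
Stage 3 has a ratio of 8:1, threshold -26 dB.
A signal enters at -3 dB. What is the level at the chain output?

Stage 1: 12 dB above -15 dB, reduced 6:1 to 2 dB above → -13 dB.
Stage 2: overshoot 10 dB → 10/16 = 0.625 dB → -22.375 dB.
Stage 3: -22.375 dB is 3.625 dB over -26 dB; at 8:1 that becomes 0.453125 dB over, giving -25.546875 dB.

-25.546875 dB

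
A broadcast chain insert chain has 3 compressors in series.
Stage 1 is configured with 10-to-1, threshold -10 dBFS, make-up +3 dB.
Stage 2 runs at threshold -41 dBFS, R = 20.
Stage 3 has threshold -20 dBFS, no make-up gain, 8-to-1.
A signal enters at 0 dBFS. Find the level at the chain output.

-39.25 dBFS

Stage 1: overshoot 10 dB → 10/10 = 1 dB → -9 dBFS; +3 dB make-up → -6 dBFS.
Stage 2: overshoot 35 dB → 35/20 = 1.75 dB → -39.25 dBFS.
Stage 3: -39.25 dBFS is at or below the -20 dBFS threshold — no compression; output -39.25 dBFS.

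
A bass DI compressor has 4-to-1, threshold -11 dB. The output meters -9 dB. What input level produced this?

That's 2 dB above the -11 dB threshold.
Before 4:1 compression the overshoot was 2 × 4 = 8 dB, so input = -11 + 8 = -3 dB.

-3 dB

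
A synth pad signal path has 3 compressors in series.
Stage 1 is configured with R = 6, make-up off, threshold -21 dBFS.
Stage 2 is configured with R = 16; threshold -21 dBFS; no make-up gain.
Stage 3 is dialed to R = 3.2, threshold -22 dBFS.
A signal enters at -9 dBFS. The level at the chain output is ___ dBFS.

-21.648438 dBFS

Stage 1: -9 dBFS is 12 dB over -21 dBFS; at 6:1 that becomes 2 dB over, giving -19 dBFS.
Stage 2: -19 dBFS is 2 dB over -21 dBFS; at 16:1 that becomes 0.125 dB over, giving -20.875 dBFS.
Stage 3: 1.125 dB above -22 dBFS, reduced 3.2:1 to 0.351562 dB above → -21.648438 dBFS.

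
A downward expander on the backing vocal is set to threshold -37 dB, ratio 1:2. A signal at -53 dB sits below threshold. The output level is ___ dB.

-69 dB

Below threshold, a 1:2 expander applies gain = (2−1)×(T − x) of attenuation.
(2−1) × 16 = 16 dB, so output = -53 − 16 = -69 dB.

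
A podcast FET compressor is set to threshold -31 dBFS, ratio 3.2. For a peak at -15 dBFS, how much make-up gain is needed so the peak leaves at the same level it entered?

Without make-up, output = threshold + overshoot/3.2 = -31 + 5 = -26 dBFS.
Gap to target: 11 dB.

11 dB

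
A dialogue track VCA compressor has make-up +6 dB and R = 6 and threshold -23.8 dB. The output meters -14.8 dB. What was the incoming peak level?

-5.8 dB

Remove make-up: -14.8 − 6 = -20.8 dB.
Post-compression overshoot = -20.8 − (-23.8) = 3 dB.
Input overshoot = R × output overshoot = 18 dB → input = -23.8 + 18 = -5.8 dB.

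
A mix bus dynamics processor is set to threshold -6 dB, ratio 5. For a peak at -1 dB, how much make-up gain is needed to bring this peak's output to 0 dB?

The peak compresses to -6 + 5/5 = -5 dB.
To reach 0 dB requires 0 − (-5) = 5 dB of make-up.

5 dB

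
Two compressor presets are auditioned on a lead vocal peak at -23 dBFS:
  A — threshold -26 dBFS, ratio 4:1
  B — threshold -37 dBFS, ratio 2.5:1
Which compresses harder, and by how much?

B, by 6.15 dB

A: GR = 3 − 3/4 = 2.25 dB.
B: GR = 14 − 14/2.5 = 8.4 dB.
Difference: 6.15 dB in favour of B.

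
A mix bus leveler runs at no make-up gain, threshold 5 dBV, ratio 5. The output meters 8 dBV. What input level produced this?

20 dBV

That's 3 dB above the 5 dBV threshold.
Before 5:1 compression the overshoot was 3 × 5 = 15 dB, so input = 5 + 15 = 20 dBV.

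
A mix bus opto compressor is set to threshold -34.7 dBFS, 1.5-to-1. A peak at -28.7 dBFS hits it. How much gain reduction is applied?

Overshoot = -28.7 − (-34.7) = 6 dB.
A 1.5:1 ratio leaves 4 dB of that excess.
GR = overshoot in − overshoot out = 6 − 4 = 2 dB.

2 dB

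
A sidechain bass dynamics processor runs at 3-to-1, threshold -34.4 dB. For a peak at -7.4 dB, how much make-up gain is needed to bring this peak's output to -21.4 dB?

4 dB

The peak compresses to -34.4 + 27/3 = -25.4 dB.
To reach -21.4 dB requires -21.4 − (-25.4) = 4 dB of make-up.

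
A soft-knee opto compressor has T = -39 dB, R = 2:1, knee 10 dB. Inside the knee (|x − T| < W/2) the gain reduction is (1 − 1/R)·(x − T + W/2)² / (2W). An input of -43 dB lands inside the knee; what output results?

x − T + W/2 = -43 − (-39) + 5 = 1.
GR = (1 − 1/2) × 1² / 20 = 0.5 × 1 / 20 = 0.025 dB.
Output = -43 − 0.025 = -43.025 dB.

-43.025 dB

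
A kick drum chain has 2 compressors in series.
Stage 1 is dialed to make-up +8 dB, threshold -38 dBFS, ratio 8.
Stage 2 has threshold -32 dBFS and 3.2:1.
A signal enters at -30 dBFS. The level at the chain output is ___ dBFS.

Stage 1: -30 dBFS is 8 dB over -38 dBFS; at 8:1 that becomes 1 dB over, giving -37 dBFS; +8 dB make-up → -29 dBFS.
Stage 2: overshoot 3 dB → 3/3.2 = 0.9375 dB → -31.0625 dBFS.

-31.0625 dBFS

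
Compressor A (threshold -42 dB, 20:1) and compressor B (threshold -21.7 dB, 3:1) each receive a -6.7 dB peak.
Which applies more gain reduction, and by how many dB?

A, by 23.535 dB

A: GR = 35.3 − 35.3/20 = 33.535 dB.
B: GR = 15 − 15/3 = 10 dB.
A applies 23.535 dB more gain reduction.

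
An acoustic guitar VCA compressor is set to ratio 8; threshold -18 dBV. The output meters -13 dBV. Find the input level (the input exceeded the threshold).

22 dBV

That's 5 dB above the -18 dBV threshold.
Undo the ratio: input overshoot = 5 × 8 = 40 dB, giving input = 22 dBV.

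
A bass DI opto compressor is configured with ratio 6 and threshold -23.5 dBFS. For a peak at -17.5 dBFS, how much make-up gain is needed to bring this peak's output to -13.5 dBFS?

Overshoot 6 dB → 6/6 = 1 dB after compression, so the compressed level is -23.5 + 1 = -22.5 dBFS.
Make-up = target − compressed = -13.5 − (-22.5) = 9 dB.

9 dB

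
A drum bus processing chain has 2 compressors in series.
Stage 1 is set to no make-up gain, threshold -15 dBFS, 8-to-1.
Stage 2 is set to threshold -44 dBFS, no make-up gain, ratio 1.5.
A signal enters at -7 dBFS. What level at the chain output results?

Stage 1: 8 dB above -15 dBFS, reduced 8:1 to 1 dB above → -14 dBFS.
Stage 2: -14 dBFS is 30 dB over -44 dBFS; at 1.5:1 that becomes 20 dB over, giving -24 dBFS.

-24 dBFS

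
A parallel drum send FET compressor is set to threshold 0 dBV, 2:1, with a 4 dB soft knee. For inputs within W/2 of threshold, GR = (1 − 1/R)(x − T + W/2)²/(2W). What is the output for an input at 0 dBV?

-0.25 dBV

x − T + W/2 = 0 − 0 + 2 = 2.
GR = (1 − 1/2) × 2² / 8 = 0.5 × 4 / 8 = 0.25 dB.
Output = 0 − 0.25 = -0.25 dBV.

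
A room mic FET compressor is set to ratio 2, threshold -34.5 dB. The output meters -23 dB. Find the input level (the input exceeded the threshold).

Post-compression overshoot = -23 − (-34.5) = 11.5 dB.
Before 2:1 compression the overshoot was 11.5 × 2 = 23 dB, so input = -34.5 + 23 = -11.5 dB.

-11.5 dB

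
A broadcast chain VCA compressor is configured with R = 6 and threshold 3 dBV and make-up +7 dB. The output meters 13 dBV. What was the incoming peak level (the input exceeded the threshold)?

Before make-up, the level was 13 − 7 = 6 dBV.
That's 3 dB above the 3 dBV threshold.
Undo the ratio: input overshoot = 3 × 6 = 18 dB, giving input = 21 dBV.

21 dBV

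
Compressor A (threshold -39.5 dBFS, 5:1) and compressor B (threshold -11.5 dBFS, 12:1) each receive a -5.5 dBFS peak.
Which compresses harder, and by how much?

A: GR = 34 − 34/5 = 27.2 dB.
B: GR = 6 − 6/12 = 5.5 dB.
A reduces 21.7 dB more.

A, by 21.7 dB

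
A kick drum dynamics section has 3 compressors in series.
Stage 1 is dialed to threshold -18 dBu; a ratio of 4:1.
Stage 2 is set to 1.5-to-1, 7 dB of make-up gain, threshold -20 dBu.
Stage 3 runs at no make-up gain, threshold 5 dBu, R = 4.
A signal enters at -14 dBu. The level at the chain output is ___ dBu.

Stage 1: 4 dB above -18 dBu, reduced 4:1 to 1 dB above → -17 dBu.
Stage 2: overshoot 3 dB → 3/1.5 = 2 dB → -18 dBu; +7 dB make-up → -11 dBu.
Stage 3: -11 dBu is at or below the 5 dBu threshold — no compression; output -11 dBu.

-11 dBu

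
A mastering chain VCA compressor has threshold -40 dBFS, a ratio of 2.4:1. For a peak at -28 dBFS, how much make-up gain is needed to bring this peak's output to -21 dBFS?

14 dB

The peak compresses to -40 + 12/2.4 = -35 dBFS.
To reach -21 dBFS requires -21 − (-35) = 14 dB of make-up.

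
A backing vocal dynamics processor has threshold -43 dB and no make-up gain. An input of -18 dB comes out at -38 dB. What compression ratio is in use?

Input overshoot = -18 − (-43) = 25 dB; output overshoot = -38 − (-43) = 5 dB.
Ratio = 25 / 5 = 5.

5:1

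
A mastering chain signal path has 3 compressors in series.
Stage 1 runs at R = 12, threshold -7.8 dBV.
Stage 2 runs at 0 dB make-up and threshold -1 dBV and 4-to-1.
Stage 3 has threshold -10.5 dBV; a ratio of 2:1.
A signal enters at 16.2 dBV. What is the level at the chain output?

-8.15 dBV

Stage 1: 16.2 dBV is 24 dB over -7.8 dBV; at 12:1 that becomes 2 dB over, giving -5.8 dBV.
Stage 2: -5.8 dBV is at or below the -1 dBV threshold — no compression; output -5.8 dBV.
Stage 3: overshoot 4.7 dB → 4.7/2 = 2.35 dB → -8.15 dBV.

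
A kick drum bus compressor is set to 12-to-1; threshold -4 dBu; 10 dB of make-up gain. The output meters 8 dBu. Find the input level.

Remove make-up: 8 − 10 = -2 dBu.
The compressed level sits -2 − (-4) = 2 dB over threshold.
Input overshoot = R × output overshoot = 24 dB → input = -4 + 24 = 20 dBu.

20 dBu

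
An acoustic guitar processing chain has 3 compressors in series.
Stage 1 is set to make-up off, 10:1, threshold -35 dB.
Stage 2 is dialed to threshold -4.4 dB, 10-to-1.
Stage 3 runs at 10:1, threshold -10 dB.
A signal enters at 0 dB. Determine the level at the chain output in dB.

Stage 1: 35 dB above -35 dB, reduced 10:1 to 3.5 dB above → -31.5 dB.
Stage 2: -31.5 dB ≤ -4.4 dB, so stage 2 doesn't engage; output -31.5 dB.
Stage 3: -31.5 dB ≤ -10 dB, so stage 3 doesn't engage; output -31.5 dB.

-31.5 dB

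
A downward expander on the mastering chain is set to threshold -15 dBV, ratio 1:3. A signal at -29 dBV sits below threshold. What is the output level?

-57 dBV

Undershoot = (-15) − (-29) = 14 dB.
At 1:3, that expands to 42 dB under threshold.
Output = -15 − 42 = -57 dBV.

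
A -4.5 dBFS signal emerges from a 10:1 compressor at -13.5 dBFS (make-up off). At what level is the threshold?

-14.5 dBFS

Let T be the threshold. Output overshoot = (input overshoot)/R, so -13.5 − T = (-4.5 − T)/10.
10·(-13.5 − T) = -4.5 − T → 9·T = -135 − (-4.5) = -130.5.
T = -130.5/9 = -14.5 dBFS.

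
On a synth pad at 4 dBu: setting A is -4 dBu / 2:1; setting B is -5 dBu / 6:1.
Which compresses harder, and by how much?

B, by 3.5 dB

A: 8 dB over, compressed to 4 dB over, so 4 dB of GR.
B: 9 dB over, compressed to 1.5 dB over, so 7.5 dB of GR.
Difference: 3.5 dB in favour of B.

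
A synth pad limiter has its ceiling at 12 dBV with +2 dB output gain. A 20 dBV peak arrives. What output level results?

14 dBV

At ∞:1, everything above 12 dBV is held at the ceiling.
Output gain then adds 2 dB: 12 + 2 = 14 dBV.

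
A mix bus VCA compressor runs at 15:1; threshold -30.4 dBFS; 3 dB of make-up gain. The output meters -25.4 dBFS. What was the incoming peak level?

-0.4 dBFS

Before make-up, the level was -25.4 − 3 = -28.4 dBFS.
Post-compression overshoot = -28.4 − (-30.4) = 2 dB.
Input overshoot = R × output overshoot = 30 dB → input = -30.4 + 30 = -0.4 dBFS.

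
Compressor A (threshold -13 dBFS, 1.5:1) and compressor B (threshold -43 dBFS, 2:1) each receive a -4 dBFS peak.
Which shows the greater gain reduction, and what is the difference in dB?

A: overshoot 9 dB → output overshoot 6 dB → GR 3 dB.
B: overshoot 39 dB → output overshoot 19.5 dB → GR 19.5 dB.
B applies 16.5 dB more gain reduction.

B, by 16.5 dB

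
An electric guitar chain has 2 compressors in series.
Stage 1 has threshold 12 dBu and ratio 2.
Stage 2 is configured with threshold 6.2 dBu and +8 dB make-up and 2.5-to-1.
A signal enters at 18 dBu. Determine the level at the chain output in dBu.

17.72 dBu

Stage 1: 6 dB above 12 dBu, reduced 2:1 to 3 dB above → 15 dBu.
Stage 2: 8.8 dB above 6.2 dBu, reduced 2.5:1 to 3.52 dB above → 9.72 dBu; +8 dB make-up → 17.72 dBu.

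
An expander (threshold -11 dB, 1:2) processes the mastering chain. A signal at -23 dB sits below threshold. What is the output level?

-35 dB

Undershoot = (-11) − (-23) = 12 dB.
At 1:2, that expands to 24 dB under threshold.
Output = -11 − 24 = -35 dB.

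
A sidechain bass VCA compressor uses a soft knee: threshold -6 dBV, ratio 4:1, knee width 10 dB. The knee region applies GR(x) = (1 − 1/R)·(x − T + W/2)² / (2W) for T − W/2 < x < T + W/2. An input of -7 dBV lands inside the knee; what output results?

-7.6 dBV

x − T + W/2 = -7 − (-6) + 5 = 4.
GR = (1 − 1/4) × 4² / 20 = 0.75 × 16 / 20 = 0.6 dB.
Output = -7 − 0.6 = -7.6 dBV.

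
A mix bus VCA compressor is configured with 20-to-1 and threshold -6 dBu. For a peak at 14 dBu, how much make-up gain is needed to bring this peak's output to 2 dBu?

Without make-up, output = threshold + overshoot/20 = -6 + 1 = -5 dBu.
Gap to target: 7 dB.

7 dB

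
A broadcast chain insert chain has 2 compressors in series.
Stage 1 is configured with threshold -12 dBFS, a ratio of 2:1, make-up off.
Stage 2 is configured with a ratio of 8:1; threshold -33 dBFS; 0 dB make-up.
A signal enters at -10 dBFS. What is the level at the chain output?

-30.25 dBFS

Stage 1: -10 dBFS is 2 dB over -12 dBFS; at 2:1 that becomes 1 dB over, giving -11 dBFS.
Stage 2: -11 dBFS is 22 dB over -33 dBFS; at 8:1 that becomes 2.75 dB over, giving -30.25 dBFS.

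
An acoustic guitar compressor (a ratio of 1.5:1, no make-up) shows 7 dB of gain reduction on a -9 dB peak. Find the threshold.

-30 dB

Input is 21 dB above T (since output overshoot × R = input overshoot: (-16 − T)·1.5 = -9 − T gives T = -30 dB).
Check: -30 + (-9 − (-30))/1.5 = -30 + 14 = -16 dB. ✓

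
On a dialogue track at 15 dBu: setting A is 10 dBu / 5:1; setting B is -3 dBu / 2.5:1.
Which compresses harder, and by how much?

A: overshoot 5 dB → output overshoot 1 dB → GR 4 dB.
B: overshoot 18 dB → output overshoot 7.2 dB → GR 10.8 dB.
Difference: 6.8 dB in favour of B.

B, by 6.8 dB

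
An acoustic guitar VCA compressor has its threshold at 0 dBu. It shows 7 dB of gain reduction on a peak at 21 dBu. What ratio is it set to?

Input overshoot = 21 − 0 = 21 dB.
Output overshoot = 21 − 7 = 14 dB.
Ratio = input overshoot / output overshoot = 21 / 14 = 1.5.

1.5:1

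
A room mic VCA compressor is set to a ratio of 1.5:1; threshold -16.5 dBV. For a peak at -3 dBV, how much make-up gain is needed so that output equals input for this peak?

4.5 dB

Without make-up, output = threshold + overshoot/1.5 = -16.5 + 9 = -7.5 dBV.
Gap to target: 4.5 dB.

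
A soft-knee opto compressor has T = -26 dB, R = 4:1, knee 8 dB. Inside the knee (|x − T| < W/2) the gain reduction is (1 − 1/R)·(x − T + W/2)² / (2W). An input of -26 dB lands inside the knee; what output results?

-26.75 dB

x − T + W/2 = -26 − (-26) + 4 = 4.
GR = (1 − 1/4) × 4² / 16 = 0.75 × 16 / 16 = 0.75 dB.
Output = -26 − 0.75 = -26.75 dB.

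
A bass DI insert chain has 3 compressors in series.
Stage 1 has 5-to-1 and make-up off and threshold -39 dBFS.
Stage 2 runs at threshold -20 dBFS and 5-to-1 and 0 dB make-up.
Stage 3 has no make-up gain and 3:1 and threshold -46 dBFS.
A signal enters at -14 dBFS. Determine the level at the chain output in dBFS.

Stage 1: 25 dB above -39 dBFS, reduced 5:1 to 5 dB above → -34 dBFS.
Stage 2: -34 dBFS ≤ -20 dBFS, so stage 2 doesn't engage; output -34 dBFS.
Stage 3: -34 dBFS is 12 dB over -46 dBFS; at 3:1 that becomes 4 dB over, giving -42 dBFS.

-42 dBFS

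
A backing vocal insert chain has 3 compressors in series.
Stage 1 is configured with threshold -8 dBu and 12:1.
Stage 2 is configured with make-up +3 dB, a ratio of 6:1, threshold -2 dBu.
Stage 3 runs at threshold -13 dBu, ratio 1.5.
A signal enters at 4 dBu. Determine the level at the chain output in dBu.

Stage 1: 12 dB above -8 dBu, reduced 12:1 to 1 dB above → -7 dBu.
Stage 2: below threshold (-7 ≤ -2); passes unchanged; make-up brings it to -4 dBu.
Stage 3: 9 dB above -13 dBu, reduced 1.5:1 to 6 dB above → -7 dBu.

-7 dBu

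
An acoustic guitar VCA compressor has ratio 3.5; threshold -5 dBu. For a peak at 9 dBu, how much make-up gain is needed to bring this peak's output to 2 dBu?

Overshoot 14 dB → 14/3.5 = 4 dB after compression, so the compressed level is -5 + 4 = -1 dBu.
Make-up = target − compressed = 2 − (-1) = 3 dB.

3 dB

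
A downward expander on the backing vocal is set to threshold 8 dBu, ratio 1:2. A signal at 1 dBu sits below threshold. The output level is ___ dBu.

Undershoot = 8 − 1 = 7 dB.
At 1:2, that expands to 14 dB under threshold.
Output = 8 − 14 = -6 dBu.

-6 dBu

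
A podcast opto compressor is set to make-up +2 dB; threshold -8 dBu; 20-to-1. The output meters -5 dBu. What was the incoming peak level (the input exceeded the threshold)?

Stripping the +2 dB make-up gives -7 dBu at the gain stage.
That's 1 dB above the -8 dBu threshold.
Before 20:1 compression the overshoot was 1 × 20 = 20 dB, so input = -8 + 20 = 12 dBu.

12 dBu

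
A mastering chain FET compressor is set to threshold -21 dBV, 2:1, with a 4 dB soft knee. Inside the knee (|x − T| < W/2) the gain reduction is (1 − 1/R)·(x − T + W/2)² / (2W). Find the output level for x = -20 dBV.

-20.5625 dBV

x − T + W/2 = -20 − (-21) + 2 = 3.
GR = (1 − 1/2) × 3² / 8 = 0.5 × 9 / 8 = 0.5625 dB.
Output = -20 − 0.5625 = -20.5625 dBV.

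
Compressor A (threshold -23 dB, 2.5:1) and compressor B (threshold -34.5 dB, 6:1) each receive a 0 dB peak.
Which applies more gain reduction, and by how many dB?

B, by 14.95 dB

A: GR = 23 − 23/2.5 = 13.8 dB.
B: GR = 34.5 − 34.5/6 = 28.75 dB.
Difference: 14.95 dB in favour of B.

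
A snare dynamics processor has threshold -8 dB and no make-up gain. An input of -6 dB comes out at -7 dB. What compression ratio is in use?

2:1

Input overshoot = -6 − (-8) = 2 dB; output overshoot = -7 − (-8) = 1 dB.
Ratio = 2 / 1 = 2.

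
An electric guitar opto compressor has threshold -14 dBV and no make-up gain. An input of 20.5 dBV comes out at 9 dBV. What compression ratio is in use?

1.5:1

Input overshoot = 20.5 − (-14) = 34.5 dB; output overshoot = 9 − (-14) = 23 dB.
Ratio = 34.5 / 23 = 1.5.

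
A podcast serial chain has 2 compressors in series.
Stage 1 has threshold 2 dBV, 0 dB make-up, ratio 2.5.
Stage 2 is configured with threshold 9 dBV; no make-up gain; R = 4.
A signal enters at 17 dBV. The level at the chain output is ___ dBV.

Stage 1: overshoot 15 dB → 15/2.5 = 6 dB → 8 dBV.
Stage 2: 8 dBV is at or below the 9 dBV threshold — no compression; output 8 dBV.

8 dBV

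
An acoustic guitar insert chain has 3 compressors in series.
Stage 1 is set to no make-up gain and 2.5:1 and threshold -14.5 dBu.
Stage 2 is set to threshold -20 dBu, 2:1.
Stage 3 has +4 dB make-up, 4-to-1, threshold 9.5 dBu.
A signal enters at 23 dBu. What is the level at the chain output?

Stage 1: overshoot 37.5 dB → 37.5/2.5 = 15 dB → 0.5 dBu.
Stage 2: overshoot 20.5 dB → 20.5/2 = 10.25 dB → -9.75 dBu.
Stage 3: below threshold (-9.75 ≤ 9.5); passes unchanged; make-up brings it to -5.75 dBu.

-5.75 dBu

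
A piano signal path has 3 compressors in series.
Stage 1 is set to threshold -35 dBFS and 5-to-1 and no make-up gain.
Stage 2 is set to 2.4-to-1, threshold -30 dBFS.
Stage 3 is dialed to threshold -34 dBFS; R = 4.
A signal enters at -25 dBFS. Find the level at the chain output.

-33.75 dBFS

Stage 1: -25 dBFS is 10 dB over -35 dBFS; at 5:1 that becomes 2 dB over, giving -33 dBFS.
Stage 2: -33 dBFS ≤ -30 dBFS, so stage 2 doesn't engage; output -33 dBFS.
Stage 3: overshoot 1 dB → 1/4 = 0.25 dB → -33.75 dBFS.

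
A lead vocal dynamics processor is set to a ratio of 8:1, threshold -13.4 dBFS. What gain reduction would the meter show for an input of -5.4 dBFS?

-5.4 dBFS exceeds the threshold by 8 dB.
After 8:1 compression the overshoot becomes 8/8 = 1 dB.
So the signal is attenuated by 8 − 1 = 7 dB.

7 dB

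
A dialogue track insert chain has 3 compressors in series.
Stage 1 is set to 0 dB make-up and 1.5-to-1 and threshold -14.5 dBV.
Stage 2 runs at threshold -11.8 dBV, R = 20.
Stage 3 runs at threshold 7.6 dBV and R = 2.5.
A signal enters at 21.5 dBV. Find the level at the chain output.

Stage 1: 36 dB above -14.5 dBV, reduced 1.5:1 to 24 dB above → 9.5 dBV.
Stage 2: 9.5 dBV is 21.3 dB over -11.8 dBV; at 20:1 that becomes 1.065 dB over, giving -10.735 dBV.
Stage 3: below threshold (-10.735 ≤ 7.6); passes unchanged; output -10.735 dBV.

-10.735 dBV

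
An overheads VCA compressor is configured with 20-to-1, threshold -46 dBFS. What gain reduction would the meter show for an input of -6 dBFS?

38 dB

-6 dBFS exceeds the threshold by 40 dB.
After 20:1 compression the overshoot becomes 40/20 = 2 dB.
GR = overshoot in − overshoot out = 40 − 2 = 38 dB.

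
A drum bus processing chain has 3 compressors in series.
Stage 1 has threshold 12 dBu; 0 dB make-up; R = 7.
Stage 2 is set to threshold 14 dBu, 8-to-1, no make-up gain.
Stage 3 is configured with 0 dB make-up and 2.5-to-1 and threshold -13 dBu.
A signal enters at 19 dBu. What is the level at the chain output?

Stage 1: 7 dB above 12 dBu, reduced 7:1 to 1 dB above → 13 dBu.
Stage 2: 13 dBu is at or below the 14 dBu threshold — no compression; output 13 dBu.
Stage 3: overshoot 26 dB → 26/2.5 = 10.4 dB → -2.6 dBu.

-2.6 dBu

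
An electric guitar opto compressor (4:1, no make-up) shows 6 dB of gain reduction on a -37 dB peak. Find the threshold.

Input is 8 dB above T (since output overshoot × R = input overshoot: (-43 − T)·4 = -37 − T gives T = -45 dB).
Check: -45 + (-37 − (-45))/4 = -45 + 2 = -43 dB. ✓

-45 dB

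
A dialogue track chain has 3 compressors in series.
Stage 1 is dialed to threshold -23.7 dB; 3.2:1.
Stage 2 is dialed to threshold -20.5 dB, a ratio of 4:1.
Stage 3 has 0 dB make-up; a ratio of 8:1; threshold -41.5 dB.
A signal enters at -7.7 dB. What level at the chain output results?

Stage 1: -7.7 dB is 16 dB over -23.7 dB; at 3.2:1 that becomes 5 dB over, giving -18.7 dB.
Stage 2: 1.8 dB above -20.5 dB, reduced 4:1 to 0.45 dB above → -20.05 dB.
Stage 3: overshoot 21.45 dB → 21.45/8 = 2.68125 dB → -38.81875 dB.

-38.81875 dB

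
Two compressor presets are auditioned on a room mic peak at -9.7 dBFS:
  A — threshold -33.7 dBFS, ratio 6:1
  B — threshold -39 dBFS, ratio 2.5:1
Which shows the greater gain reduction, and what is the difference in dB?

A: GR = 24 − 24/6 = 20 dB.
B: GR = 29.3 − 29.3/2.5 = 17.58 dB.
Difference: 2.42 dB in favour of A.

A, by 2.42 dB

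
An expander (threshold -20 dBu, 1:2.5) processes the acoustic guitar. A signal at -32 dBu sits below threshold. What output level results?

The input is 12 dB below the -20 dBu threshold.
A 1:2.5 expander multiplies undershoot by 2.5: 12 × 2.5 = 30 dB below threshold.
Output = -20 − 30 = -50 dBu.

-50 dBu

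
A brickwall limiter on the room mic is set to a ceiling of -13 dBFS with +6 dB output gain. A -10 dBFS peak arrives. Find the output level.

The limiter clamps the peak to its -13 dBFS ceiling.
Output gain then adds 6 dB: -13 + 6 = -7 dBFS.

-7 dBFS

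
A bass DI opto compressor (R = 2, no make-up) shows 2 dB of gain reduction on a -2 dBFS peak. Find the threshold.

Input is 4 dB above T (since output overshoot × R = input overshoot: (-4 − T)·2 = -2 − T gives T = -6 dBFS).
Check: -6 + (-2 − (-6))/2 = -6 + 2 = -4 dBFS. ✓

-6 dBFS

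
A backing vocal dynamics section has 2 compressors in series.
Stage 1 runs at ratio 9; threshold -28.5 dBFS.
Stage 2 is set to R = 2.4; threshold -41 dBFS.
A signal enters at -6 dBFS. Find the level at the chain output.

Stage 1: -6 dBFS is 22.5 dB over -28.5 dBFS; at 9:1 that becomes 2.5 dB over, giving -26 dBFS.
Stage 2: 15 dB above -41 dBFS, reduced 2.4:1 to 6.25 dB above → -34.75 dBFS.

-34.75 dBFS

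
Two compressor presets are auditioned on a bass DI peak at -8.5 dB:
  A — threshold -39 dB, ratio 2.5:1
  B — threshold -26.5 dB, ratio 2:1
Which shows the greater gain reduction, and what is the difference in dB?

A, by 9.3 dB

A: 30.5 dB over, compressed to 12.2 dB over, so 18.3 dB of GR.
B: 18 dB over, compressed to 9 dB over, so 9 dB of GR.
A applies 9.3 dB more gain reduction.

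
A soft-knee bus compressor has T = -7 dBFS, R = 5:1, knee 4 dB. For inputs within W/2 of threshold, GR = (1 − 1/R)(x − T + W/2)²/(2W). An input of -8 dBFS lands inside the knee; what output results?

x − T + W/2 = -8 − (-7) + 2 = 1.
GR = (1 − 1/5) × 1² / 8 = 0.8 × 1 / 8 = 0.1 dB.
Output = -8 − 0.1 = -8.1 dBFS.

-8.1 dBFS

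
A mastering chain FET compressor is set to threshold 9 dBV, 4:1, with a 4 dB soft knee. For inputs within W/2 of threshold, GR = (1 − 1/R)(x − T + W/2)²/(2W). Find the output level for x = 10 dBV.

x − T + W/2 = 10 − 9 + 2 = 3.
GR = (1 − 1/4) × 3² / 8 = 0.75 × 9 / 8 = 0.84375 dB.
Output = 10 − 0.84375 = 9.15625 dBV.

9.15625 dBV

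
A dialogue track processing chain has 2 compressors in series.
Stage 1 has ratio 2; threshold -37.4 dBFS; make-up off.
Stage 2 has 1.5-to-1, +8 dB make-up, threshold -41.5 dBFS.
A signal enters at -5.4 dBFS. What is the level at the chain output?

-20.1 dBFS

Stage 1: 32 dB above -37.4 dBFS, reduced 2:1 to 16 dB above → -21.4 dBFS.
Stage 2: overshoot 20.1 dB → 20.1/1.5 = 13.4 dB → -28.1 dBFS; +8 dB make-up → -20.1 dBFS.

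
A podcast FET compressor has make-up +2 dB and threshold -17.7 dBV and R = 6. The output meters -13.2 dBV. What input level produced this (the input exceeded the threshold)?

Remove make-up: -13.2 − 2 = -15.2 dBV.
Post-compression overshoot = -15.2 − (-17.7) = 2.5 dB.
Input overshoot = R × output overshoot = 15 dB → input = -17.7 + 15 = -2.7 dBV.

-2.7 dBV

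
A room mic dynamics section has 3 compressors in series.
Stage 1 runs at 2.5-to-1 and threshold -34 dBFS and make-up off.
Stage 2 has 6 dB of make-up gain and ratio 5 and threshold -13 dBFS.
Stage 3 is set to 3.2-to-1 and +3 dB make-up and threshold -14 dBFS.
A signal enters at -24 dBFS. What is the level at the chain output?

-21 dBFS

Stage 1: -24 dBFS is 10 dB over -34 dBFS; at 2.5:1 that becomes 4 dB over, giving -30 dBFS.
Stage 2: below threshold (-30 ≤ -13); passes unchanged; make-up brings it to -24 dBFS.
Stage 3: -24 dBFS is at or below the -14 dBFS threshold — no compression; make-up brings it to -21 dBFS.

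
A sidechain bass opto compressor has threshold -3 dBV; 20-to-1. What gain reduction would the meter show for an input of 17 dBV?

19 dB

Overshoot = 17 − (-3) = 20 dB.
A 20:1 ratio leaves 1 dB of that excess.
Gain reduction = 20 − 1 = 19 dB.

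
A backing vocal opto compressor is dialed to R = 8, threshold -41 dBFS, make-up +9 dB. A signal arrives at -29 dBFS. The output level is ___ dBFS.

-30.5 dBFS

The input is 12 dB above the -41 dBFS threshold.
8:1 compression reduces that to 12/8 = 1.5 dB over.
Output = -41 + 1.5 = -39.5 dBFS; make-up adds 9 dB, giving -30.5 dBFS.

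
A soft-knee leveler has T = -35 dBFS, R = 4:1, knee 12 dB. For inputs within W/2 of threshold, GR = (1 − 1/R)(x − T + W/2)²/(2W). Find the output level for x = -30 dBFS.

x − T + W/2 = -30 − (-35) + 6 = 11.
GR = (1 − 1/4) × 11² / 24 = 0.75 × 121 / 24 = 3.78125 dB.
Output = -30 − 3.78125 = -33.78125 dBFS.

-33.78125 dBFS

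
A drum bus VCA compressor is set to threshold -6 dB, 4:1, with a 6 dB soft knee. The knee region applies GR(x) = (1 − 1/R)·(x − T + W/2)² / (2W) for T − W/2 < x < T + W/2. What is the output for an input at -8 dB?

x − T + W/2 = -8 − (-6) + 3 = 1.
GR = (1 − 1/4) × 1² / 12 = 0.75 × 1 / 12 = 0.0625 dB.
Output = -8 − 0.0625 = -8.0625 dB.

-8.0625 dB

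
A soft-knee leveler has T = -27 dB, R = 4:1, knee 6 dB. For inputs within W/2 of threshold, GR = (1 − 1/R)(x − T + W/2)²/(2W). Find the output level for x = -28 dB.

-28.25 dB

x − T + W/2 = -28 − (-27) + 3 = 2.
GR = (1 − 1/4) × 2² / 12 = 0.75 × 4 / 12 = 0.25 dB.
Output = -28 − 0.25 = -28.25 dB.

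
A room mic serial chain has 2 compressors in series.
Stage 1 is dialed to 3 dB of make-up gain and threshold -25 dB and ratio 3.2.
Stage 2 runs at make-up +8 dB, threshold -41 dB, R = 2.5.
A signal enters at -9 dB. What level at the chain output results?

Stage 1: -9 dB is 16 dB over -25 dB; at 3.2:1 that becomes 5 dB over, giving -20 dB; +3 dB make-up → -17 dB.
Stage 2: 24 dB above -41 dB, reduced 2.5:1 to 9.6 dB above → -31.4 dB; +8 dB make-up → -23.4 dB.

-23.4 dB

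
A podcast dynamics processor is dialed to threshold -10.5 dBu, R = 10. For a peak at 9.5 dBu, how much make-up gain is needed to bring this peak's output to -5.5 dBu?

Without make-up, output = threshold + overshoot/10 = -10.5 + 2 = -8.5 dBu.
Gap to target: 3 dB.

3 dB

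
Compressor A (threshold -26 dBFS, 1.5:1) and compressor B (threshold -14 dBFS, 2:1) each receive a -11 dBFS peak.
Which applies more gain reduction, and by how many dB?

A: overshoot 15 dB → output overshoot 10 dB → GR 5 dB.
B: overshoot 3 dB → output overshoot 1.5 dB → GR 1.5 dB.
A applies 3.5 dB more gain reduction.

A, by 3.5 dB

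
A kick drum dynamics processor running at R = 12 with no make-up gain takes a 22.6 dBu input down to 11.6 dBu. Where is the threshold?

Let T be the threshold. Output overshoot = (input overshoot)/R, so 11.6 − T = (22.6 − T)/12.
12·(11.6 − T) = 22.6 − T → 11·T = 139.2 − 22.6 = 116.6.
T = 116.6/11 = 10.6 dBu.

10.6 dBu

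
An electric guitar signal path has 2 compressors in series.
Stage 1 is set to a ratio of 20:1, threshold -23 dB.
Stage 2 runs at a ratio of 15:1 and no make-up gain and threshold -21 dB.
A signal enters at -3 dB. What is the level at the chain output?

Stage 1: -3 dB is 20 dB over -23 dB; at 20:1 that becomes 1 dB over, giving -22 dB.
Stage 2: below threshold (-22 ≤ -21); passes unchanged; output -22 dB.

-22 dB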